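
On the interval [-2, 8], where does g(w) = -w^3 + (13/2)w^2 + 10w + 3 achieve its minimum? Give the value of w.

8

Differentiating, g'(w) = -3w^2 + 13w + 10; which vanishes at w = -2/3 and w = 5.
Evaluating at the critical points and endpoints: g(-2) = 17; g(-2/3) = -13/27; g(5) = 181/2; g(8) = -13.
The minimum over the interval is -13, attained at w = 8.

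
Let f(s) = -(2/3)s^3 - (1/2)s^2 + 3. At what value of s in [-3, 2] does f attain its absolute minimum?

2

Differentiating, f'(s) = -2s^2 - s; which vanishes at s = -1/2 and s = 0.
Evaluating at the critical points and endpoints: f(-3) = 33/2,  f(-1/2) = 71/24,  f(0) = 3,  f(2) = -13/3.
The minimum over the interval is -13/3, attained at s = 2.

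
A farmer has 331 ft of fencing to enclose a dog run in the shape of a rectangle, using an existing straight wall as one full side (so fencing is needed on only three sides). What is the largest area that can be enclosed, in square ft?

Let the sides perpendicular to the wall have length x and the parallel side y, so 2x + y = 331 and the area is A = xy = x(331 − 2x).
A'(x) = 331 − 4x = 0 gives x = 331/4, and A''(x) = −4 < 0 confirms a maximum.
Then y = 331 − 2·331/4 = 331/2 and A = 109561/8.

109561/8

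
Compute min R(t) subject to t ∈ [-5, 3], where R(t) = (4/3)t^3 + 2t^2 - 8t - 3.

-239/3

Differentiating, R'(t) = 4t^2 + 4t - 8; which vanishes at t = -2 and t = 1.
Evaluating at the critical points and endpoints: R(-5) = -239/3; R(-2) = 31/3; R(1) = -23/3; R(3) = 27.
The minimum over the interval is -239/3, attained at t = -5.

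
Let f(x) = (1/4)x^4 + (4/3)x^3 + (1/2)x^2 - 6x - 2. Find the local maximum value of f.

16/3

Critical points: f'(x) = x^3 + 4x^2 + x - 6 vanishes at x = -3, -2, 1.
f''(x) = 3x^2 + 8x + 1. f''(-3) = 4 > 0 ⇒ local minimum; f''(-2) = -3 < 0 ⇒ local maximum; f''(1) = 12 > 0 ⇒ local minimum.
So the local maximum value is f(-2) = 16/3.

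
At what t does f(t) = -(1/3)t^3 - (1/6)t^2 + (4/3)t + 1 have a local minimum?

-4/3

f'(t) = -t^2 - (1/3)t + 4/3 = 0 at t = -4/3, 1.
Second-derivative test with f''(t) = -2t - 1/3: f''(-4/3) = 7/3 > 0 ⇒ local minimum; f''(1) = -7/3 < 0 ⇒ local maximum.
So the local minimum value is f(-4/3) = -23/81.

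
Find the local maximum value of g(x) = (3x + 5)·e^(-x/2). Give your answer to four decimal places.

By the product rule, g'(x) = (-(3/2)x + 1/2)·e^(-x/2). Since e^(-x/2) > 0, the only critical point is x = 1/3.
g''(1/3) has the same sign as -3/2 < 0, so this is a local maximum.
g(1/3) = (6)·e^(-1/6) ≈ 5.0789.

5.0789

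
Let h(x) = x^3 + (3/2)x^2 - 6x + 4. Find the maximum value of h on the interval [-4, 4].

68

Differentiating, h'(x) = 3x^2 + 3x - 6; which vanishes at x = -2 and x = 1.
Compare values at every candidate in [-4, 4]: h(-4) = -12,  h(-2) = 14,  h(1) = 1/2,  h(4) = 68.
Hence the absolute maximum is 68 at x = 4.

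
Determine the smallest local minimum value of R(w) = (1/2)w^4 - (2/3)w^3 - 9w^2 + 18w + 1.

R'(w) = 2w^3 - 2w^2 - 18w + 18. Setting R'(w) = 0 gives w ∈ {-3, 1, 3}.
Since R''(w) = 6w^2 - 4w - 18, we get R''(-3) = 48 > 0 ⇒ local minimum; R''(1) = -16 < 0 ⇒ local maximum; R''(3) = 24 > 0 ⇒ local minimum.
Thus R has its smallest local minimum at w = -3, with value -151/2.

-151/2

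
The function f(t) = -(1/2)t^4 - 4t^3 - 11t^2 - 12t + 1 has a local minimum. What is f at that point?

f'(t) = -2t^3 - 12t^2 - 22t - 12. Setting f'(t) = 0 gives t ∈ {-3, -2, -1}.
Since f''(t) = -6t^2 - 24t - 22, we get f''(-3) = -4 < 0 ⇒ local maximum; f''(-2) = 2 > 0 ⇒ local minimum; f''(-1) = -4 < 0 ⇒ local maximum.
So the local minimum value is f(-2) = 5.

5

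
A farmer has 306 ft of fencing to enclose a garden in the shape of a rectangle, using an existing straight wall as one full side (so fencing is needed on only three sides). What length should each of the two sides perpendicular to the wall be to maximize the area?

153/2

Let the sides perpendicular to the wall have length x and the parallel side y, so 2x + y = 306 and the area is A = xy = x(306 − 2x).
A'(x) = 306 − 4x = 0 gives x = 153/2, and A''(x) = −4 < 0 confirms a maximum.
Then y = 306 − 2·153/2 = 153 and A = 23409/2.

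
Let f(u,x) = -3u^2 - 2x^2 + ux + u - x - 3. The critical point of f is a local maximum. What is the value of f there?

∂f/∂u = -6u + x + 1 = 0 and ∂f/∂x = u - 4x - 1 = 0, so (u, x) = (3/23, -5/23).
The Hessian has f_{uu} = -6, f_{xx} = -4, f_{ux} = 1, giving D = 23 > 0 with f_{uu} < 0, so the point is a local maximum.
f(3/23, -5/23) = -65/23.

-65/23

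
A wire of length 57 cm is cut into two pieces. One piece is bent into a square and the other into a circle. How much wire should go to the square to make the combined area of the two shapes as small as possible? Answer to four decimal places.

Let x be the length used for the square. Square side x/4; circle radius (57−x)/(2π).
A(x) = (x/4)² + π·((57−x)/(2π))² = x²/16 + (57−x)²/(4π) for 0 ≤ x ≤ 57. A'(x) = x/8 − (57−x)/(2π) = 0 gives x = 4·57/(π+4) ≈ 31.9257.
A'' = 1/8 + 1/(2π) > 0, so this gives the minimum combined area; x ≈ 31.9257 cm to the square.

31.9257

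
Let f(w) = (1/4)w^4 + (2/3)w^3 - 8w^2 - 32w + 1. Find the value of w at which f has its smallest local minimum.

4

f'(w) = w^3 + 2w^2 - 16w - 32 = 0 at w = -4, -2, 4.
Since f''(w) = 3w^2 + 4w - 16, we get f''(-4) = 16 > 0 ⇒ local minimum; f''(-2) = -12 < 0 ⇒ local maximum; f''(4) = 48 > 0 ⇒ local minimum.
Thus f has its smallest local minimum at w = 4, with value -445/3.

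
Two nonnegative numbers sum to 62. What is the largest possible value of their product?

With x + y = 62, the product is P(x) = x(62 − x).
P'(x) = 62 − 2x = 0 gives x = 31; P'' = −2 < 0, so this is the maximum.
P = 31·31 = 961.

961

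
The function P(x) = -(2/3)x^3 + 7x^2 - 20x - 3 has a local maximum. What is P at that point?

Critical points: P'(x) = -2x^2 + 14x - 20 vanishes at x = 2, 5.
Since P''(x) = -4x + 14, we get P''(2) = 6 > 0 ⇒ local minimum; P''(5) = -6 < 0 ⇒ local maximum.
The local maximum is P(5) = -34/3.

-34/3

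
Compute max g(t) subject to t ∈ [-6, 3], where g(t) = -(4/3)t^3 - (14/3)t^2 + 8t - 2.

The derivative is -4t^2 - (28/3)t + 8, which vanishes at t = -3 and t = 2/3.
Candidates: g(-6) = 70, g(-3) = -32, g(2/3) = 70/81, g(3) = -56.
So the maximum is g(-6) = 70.

70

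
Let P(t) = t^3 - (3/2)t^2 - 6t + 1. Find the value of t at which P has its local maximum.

Critical points: P'(t) = 3t^2 - 3t - 6 vanishes at t = -1, 2.
P''(t) = 6t - 3. P''(-1) = -9 < 0 ⇒ local maximum; P''(2) = 9 > 0 ⇒ local minimum.
So the local maximum value is P(-1) = 9/2.

-1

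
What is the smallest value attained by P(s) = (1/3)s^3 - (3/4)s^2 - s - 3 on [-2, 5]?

-20/3

P'(s) = s^2 - (3/2)s - 1, which vanishes at s = -1/2 and s = 2.
Evaluating at the critical points and endpoints: P(-2) = -20/3,  P(-1/2) = -131/48,  P(2) = -16/3,  P(5) = 179/12.
Hence the absolute minimum is -20/3 at s = -2.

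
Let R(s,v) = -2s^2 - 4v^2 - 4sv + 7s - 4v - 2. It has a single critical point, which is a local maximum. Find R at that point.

∂R/∂s = -4s - 4v + 7 = 0 and ∂R/∂v = -4s - 8v - 4 = 0, so (s, v) = (9/2, -11/4).
The Hessian has R_{ss} = -4, R_{vv} = -8, R_{sv} = -4, giving D = 16 > 0 with R_{ss} < 0, so the point is a local maximum.
R(9/2, -11/4) = 77/4.

77/4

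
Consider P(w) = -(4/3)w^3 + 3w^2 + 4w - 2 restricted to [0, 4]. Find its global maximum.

P'(w) = -4w^2 + 6w + 4, whose only zero in [0, 4] is w = 2.
Evaluating at the critical points and endpoints: P(0) = -2,  P(2) = 22/3,  P(4) = -70/3.
The maximum over the interval is 22/3, attained at w = 2.

22/3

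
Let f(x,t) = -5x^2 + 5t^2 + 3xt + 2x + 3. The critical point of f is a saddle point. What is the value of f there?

∂f/∂x = -10x + 3t + 2 = 0 and ∂f/∂t = 3x + 10t = 0, so (x, t) = (20/109, -6/109).
The Hessian has f_{xx} = -10, f_{tt} = 10, f_{xt} = 3, giving D = -109 < 0, so the point is a saddle point.
f(20/109, -6/109) = 347/109.

347/109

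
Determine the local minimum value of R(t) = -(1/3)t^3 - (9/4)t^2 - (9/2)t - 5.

Critical points: R'(t) = -t^2 - (9/2)t - 9/2 vanishes at t = -3, -3/2.
Since R''(t) = -2t - 9/2, we get R''(-3) = 3/2 > 0 ⇒ local minimum; R''(-3/2) = -3/2 < 0 ⇒ local maximum.
The local minimum is R(-3) = -11/4.

-11/4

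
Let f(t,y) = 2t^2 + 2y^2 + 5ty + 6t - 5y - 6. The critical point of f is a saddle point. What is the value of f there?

218/9

∂f/∂t = 4t + 5y + 6 = 0 and ∂f/∂y = 5t + 4y - 5 = 0, so (t, y) = (49/9, -50/9).
The Hessian has f_{tt} = 4, f_{yy} = 4, f_{ty} = 5, giving D = -9 < 0, so the point is a saddle point.
f(49/9, -50/9) = 218/9.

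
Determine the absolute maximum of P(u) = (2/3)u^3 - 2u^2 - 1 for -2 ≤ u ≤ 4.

Differentiating, P'(u) = 2u^2 - 4u; which vanishes at u = 0 and u = 2.
Compare values at every candidate in [-2, 4]: P(-2) = -43/3; P(0) = -1; P(2) = -11/3; P(4) = 29/3.
Hence the absolute maximum is 29/3 at u = 4.

29/3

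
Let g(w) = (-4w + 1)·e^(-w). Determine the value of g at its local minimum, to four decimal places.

-1.1460

By the product rule, g'(w) = (4w - 5)·e^(-w). Since e^(-w) > 0, the only critical point is w = 5/4.
g''(5/4) has the same sign as 4 > 0, so this is a local minimum.
g(5/4) = (-4)·e^(-5/4) ≈ -1.1460.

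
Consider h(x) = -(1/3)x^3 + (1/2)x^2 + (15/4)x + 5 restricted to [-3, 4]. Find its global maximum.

295/24

h'(x) = -x^2 + x + 15/4, which vanishes at x = -3/2 and x = 5/2.
Compare values at every candidate in [-3, 4]: h(-3) = 29/4,  h(-3/2) = 13/8,  h(5/2) = 295/24,  h(4) = 20/3.
Hence the absolute maximum is 295/24 at x = 5/2.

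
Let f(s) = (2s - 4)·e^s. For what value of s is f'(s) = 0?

By the product rule, f'(s) = (2s - 2)·e^s. Since e^s > 0, the only critical point is s = 1.
f''(1) has the same sign as 2 > 0, so this is a local minimum.
f(1) = (-2)·e^(1) ≈ -5.4366.

1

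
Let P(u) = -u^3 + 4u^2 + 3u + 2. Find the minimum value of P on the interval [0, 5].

Differentiating, P'(u) = -3u^2 + 8u + 3; whose only zero in [0, 5] is u = 3.
Evaluating at the critical points and endpoints: P(0) = 2, P(3) = 20, P(5) = -8.
The minimum over the interval is -8, attained at u = 5.

-8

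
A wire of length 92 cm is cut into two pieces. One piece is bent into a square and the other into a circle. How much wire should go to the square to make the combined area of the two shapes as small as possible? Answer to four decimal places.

51.5291

Let x be the length used for the square. Square side x/4; circle radius (92−x)/(2π).
A(x) = (x/4)² + π·((92−x)/(2π))² = x²/16 + (92−x)²/(4π) for 0 ≤ x ≤ 92. A'(x) = x/8 − (92−x)/(2π) = 0 gives x = 4·92/(π+4) ≈ 51.5291.
A'' = 1/8 + 1/(2π) > 0, so this gives the minimum combined area; x ≈ 51.5291 cm to the square.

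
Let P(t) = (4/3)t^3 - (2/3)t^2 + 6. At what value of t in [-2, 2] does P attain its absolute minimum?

-2

P'(t) = 4t^2 - (4/3)t, which vanishes at t = 0 and t = 1/3.
Evaluating at the critical points and endpoints: P(-2) = -22/3, P(0) = 6, P(1/3) = 484/81, P(2) = 14.
The minimum over the interval is -22/3, attained at t = -2.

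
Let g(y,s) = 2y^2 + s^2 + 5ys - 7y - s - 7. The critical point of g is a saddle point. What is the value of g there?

-103/17

∂g/∂y = 4y + 5s - 7 = 0 and ∂g/∂s = 5y + 2s - 1 = 0, so (y, s) = (-9/17, 31/17).
The Hessian has g_{yy} = 4, g_{ss} = 2, g_{ys} = 5, giving D = -17 < 0, so the point is a saddle point.
g(-9/17, 31/17) = -103/17.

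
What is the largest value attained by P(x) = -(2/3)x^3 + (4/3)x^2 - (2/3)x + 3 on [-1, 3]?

The derivative is -2x^2 + (8/3)x - 2/3, which vanishes at x = 1/3 and x = 1.
Compare values at every candidate in [-1, 3]: P(-1) = 17/3,  P(1/3) = 235/81,  P(1) = 3,  P(3) = -5.
Hence the absolute maximum is 17/3 at x = -1.

17/3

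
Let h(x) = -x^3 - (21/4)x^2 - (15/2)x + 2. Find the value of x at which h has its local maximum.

h'(x) = -3x^2 - (21/2)x - 15/2 = 0 at x = -5/2, -1.
h''(x) = -6x - 21/2. h''(-5/2) = 9/2 > 0 ⇒ local minimum; h''(-1) = -9/2 < 0 ⇒ local maximum.
Thus h has its local maximum at x = -1, with value 21/4.

-1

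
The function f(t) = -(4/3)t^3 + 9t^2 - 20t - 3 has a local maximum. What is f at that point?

f'(t) = -4t^2 + 18t - 20 = 0 at t = 2, 5/2.
f''(t) = -8t + 18. f''(2) = 2 > 0 ⇒ local minimum; f''(5/2) = -2 < 0 ⇒ local maximum.
Thus f has its local maximum at t = 5/2, with value -211/12.

-211/12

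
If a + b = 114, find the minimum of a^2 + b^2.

6498

With a + b = 114, a^2 + b^2 = a^2 + (114 − a)^2.
The derivative 2a − 2(114 − a) = 4a − 228 vanishes at a = 57; second derivative 4 > 0, a minimum.
The minimum is 2·(57)^2 = 6498.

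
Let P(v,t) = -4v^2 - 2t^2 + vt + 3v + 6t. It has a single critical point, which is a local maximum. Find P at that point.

180/31

∂P/∂v = -8v + t + 3 = 0 and ∂P/∂t = v - 4t + 6 = 0, so (v, t) = (18/31, 51/31).
The Hessian has P_{vv} = -8, P_{tt} = -4, P_{vt} = 1, giving D = 31 > 0 with P_{vv} < 0, so the point is a local maximum.
P(18/31, 51/31) = 180/31.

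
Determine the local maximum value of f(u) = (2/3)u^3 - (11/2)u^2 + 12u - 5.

23/8

f'(u) = 2u^2 - 11u + 12. Setting f'(u) = 0 gives u ∈ {3/2, 4}.
Since f''(u) = 4u - 11, we get f''(3/2) = -5 < 0 ⇒ local maximum; f''(4) = 5 > 0 ⇒ local minimum.
The local maximum is f(3/2) = 23/8.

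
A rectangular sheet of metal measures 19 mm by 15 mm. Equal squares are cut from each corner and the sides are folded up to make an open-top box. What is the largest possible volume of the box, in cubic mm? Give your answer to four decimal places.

352.7094

With cut size x, the volume is V(x) = x(19 − 2x)(15 − 2x) for 0 < x < 7.5.
V'(x) = 12x^2 − 136x + 285. Setting V'(x) = 0 gives x ≈ 2.7751 (the root in (0, 7.5)).
V''(x) = 24x − 136 is negative there, so this is the maximum; V ≈ 352.7094.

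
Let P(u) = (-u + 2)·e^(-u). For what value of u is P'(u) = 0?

P'(u) = (-1)·e^(-u) + (-u + 2)·(-1)·e^(-u) = (u - 3)·e^(-u). Since e^(-u) > 0, the only critical point is u = 3.
P''(3) has the same sign as 1 > 0, so this is a local minimum.
P(3) = (-1)·e^(-3) ≈ -0.0498.

3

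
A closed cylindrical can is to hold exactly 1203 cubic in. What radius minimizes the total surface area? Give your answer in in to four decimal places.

With radius r and height h, πr²h = 1203 so h = 1203/(πr²), and S(r) = 2πr² + 2πrh = 2πr² + 2·1203/r.
S'(r) = 4πr − 2·1203/r² = 0 ⇒ r³ = 1203/(2π), so r ≈ 5.7636 and h = 2r ≈ 11.5272.
S''(r) = 4π + 4·1203/r³ > 0, so this is the minimum; S ≈ 626.1691.

5.7636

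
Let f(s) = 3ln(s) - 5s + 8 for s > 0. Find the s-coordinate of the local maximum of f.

f'(s) = 3/s − 5 = 0 gives s = 3/5.
f''(s) = -3/s², which is negative for s > 0, so this is a local maximum.
f(3/5) = 3·ln(3/5) - 3 + 8 ≈ 3.4675.

3/5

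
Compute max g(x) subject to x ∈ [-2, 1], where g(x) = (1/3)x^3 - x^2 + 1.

g'(x) = x^2 - 2x, whose only zero in [-2, 1] is x = 0.
Evaluating at the critical points and endpoints: g(-2) = -17/3; g(0) = 1; g(1) = 1/3.
Hence the absolute maximum is 1 at x = 0.

1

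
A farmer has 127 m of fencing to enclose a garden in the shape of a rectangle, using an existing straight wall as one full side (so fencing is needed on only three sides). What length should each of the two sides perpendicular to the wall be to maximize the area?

Let the sides perpendicular to the wall have length x and the parallel side y, so 2x + y = 127 and the area is A = xy = x(127 − 2x).
A'(x) = 127 − 4x = 0 gives x = 127/4, and A''(x) = −4 < 0 confirms a maximum.
Then y = 127 − 2·127/4 = 127/2 and A = 16129/8.

127/4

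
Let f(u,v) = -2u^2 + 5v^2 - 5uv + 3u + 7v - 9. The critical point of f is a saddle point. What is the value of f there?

∂f/∂u = -4u - 5v + 3 = 0 and ∂f/∂v = -5u + 10v + 7 = 0, so (u, v) = (1, -1/5).
The Hessian has f_{uu} = -4, f_{vv} = 10, f_{uv} = -5, giving D = -65 < 0, so the point is a saddle point.
f(1, -1/5) = -41/5.

-41/5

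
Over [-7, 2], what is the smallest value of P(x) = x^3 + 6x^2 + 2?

The derivative is 3x^2 + 12x, which vanishes at x = -4 and x = 0.
Evaluating at the critical points and endpoints: P(-7) = -47,  P(-4) = 34,  P(0) = 2,  P(2) = 34.
So the minimum is P(-7) = -47.

-47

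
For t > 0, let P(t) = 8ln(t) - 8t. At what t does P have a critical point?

P'(t) = 8/t − 8 = 0 gives t = 1.
P''(t) = -8/t², which is negative for t > 0, so this is a local maximum.
P(1) = 8·ln(1) - 8 ≈ -8.0000.

1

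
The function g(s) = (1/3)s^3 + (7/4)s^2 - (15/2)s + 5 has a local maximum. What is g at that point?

Critical points: g'(s) = s^2 + (7/2)s - 15/2 vanishes at s = -5, 3/2.
Second-derivative test with g''(s) = 2s + 7/2: g''(-5) = -13/2 < 0 ⇒ local maximum; g''(3/2) = 13/2 > 0 ⇒ local minimum.
The local maximum is g(-5) = 535/12.

535/12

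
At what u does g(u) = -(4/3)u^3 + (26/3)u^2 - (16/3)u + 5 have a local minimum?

g'(u) = -4u^2 + (52/3)u - 16/3 = 0 at u = 1/3, 4.
g''(u) = -8u + 52/3. g''(1/3) = 44/3 > 0 ⇒ local minimum; g''(4) = -44/3 < 0 ⇒ local maximum.
So the local minimum value is g(1/3) = 335/81.

1/3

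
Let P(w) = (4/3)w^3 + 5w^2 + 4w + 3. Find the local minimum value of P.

25/12

P'(w) = 4w^2 + 10w + 4 = 0 at w = -2, -1/2.
Since P''(w) = 8w + 10, we get P''(-2) = -6 < 0 ⇒ local maximum; P''(-1/2) = 6 > 0 ⇒ local minimum.
So the local minimum value is P(-1/2) = 25/12.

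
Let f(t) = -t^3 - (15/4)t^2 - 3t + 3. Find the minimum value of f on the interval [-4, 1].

The derivative is -3t^2 - (15/2)t - 3, which vanishes at t = -2 and t = -1/2.
Candidates: f(-4) = 19; f(-2) = 2; f(-1/2) = 59/16; f(1) = -19/4.
Hence the absolute minimum is -19/4 at t = 1.

-19/4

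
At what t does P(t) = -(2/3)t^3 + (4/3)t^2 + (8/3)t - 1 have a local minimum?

-2/3

P'(t) = -2t^2 + (8/3)t + 8/3. Setting P'(t) = 0 gives t ∈ {-2/3, 2}.
Second-derivative test with P''(t) = -4t + 8/3: P''(-2/3) = 16/3 > 0 ⇒ local minimum; P''(2) = -16/3 < 0 ⇒ local maximum.
The local minimum is P(-2/3) = -161/81.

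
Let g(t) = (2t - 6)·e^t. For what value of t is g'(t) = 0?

g'(t) = 2·e^t + (2t - 6)·1·e^t = (2t - 4)·e^t. Since e^t > 0, the only critical point is t = 2.
g''(2) has the same sign as 2 > 0, so this is a local minimum.
g(2) = (-2)·e^(2) ≈ -14.7781.

2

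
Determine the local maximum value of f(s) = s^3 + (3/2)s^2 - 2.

-3/2

f'(s) = 3s^2 + 3s. Setting f'(s) = 0 gives s ∈ {-1, 0}.
Since f''(s) = 6s + 3, we get f''(-1) = -3 < 0 ⇒ local maximum; f''(0) = 3 > 0 ⇒ local minimum.
So the local maximum value is f(-1) = -3/2.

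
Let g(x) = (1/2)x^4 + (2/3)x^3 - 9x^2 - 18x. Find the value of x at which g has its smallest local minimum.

3

g'(x) = 2x^3 + 2x^2 - 18x - 18. Setting g'(x) = 0 gives x ∈ {-3, -1, 3}.
g''(x) = 6x^2 + 4x - 18. g''(-3) = 24 > 0 ⇒ local minimum; g''(-1) = -16 < 0 ⇒ local maximum; g''(3) = 48 > 0 ⇒ local minimum.
Thus g has its smallest local minimum at x = 3, with value -153/2.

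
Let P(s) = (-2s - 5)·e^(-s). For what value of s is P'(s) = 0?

P'(s) = (-2)·e^(-s) + (-2s - 5)·(-1)·e^(-s) = (2s + 3)·e^(-s). Since e^(-s) > 0, the only critical point is s = -3/2.
P''(-3/2) has the same sign as 2 > 0, so this is a local minimum.
P(-3/2) = (-2)·e^(3/2) ≈ -8.9634.

-3/2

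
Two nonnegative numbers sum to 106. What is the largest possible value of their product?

2809

With x + y = 106, the product is P(x) = x(106 − x).
P'(x) = 106 − 2x = 0 gives x = 53; P'' = −2 < 0, so this is the maximum.
P = 53·53 = 2809.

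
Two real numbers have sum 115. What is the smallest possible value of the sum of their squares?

13225/2

With a + b = 115, a^2 + b^2 = a^2 + (115 − a)^2.
The derivative 2a − 2(115 − a) = 4a − 230 vanishes at a = 115/2; second derivative 4 > 0, a minimum.
The minimum is 2·(115/2)^2 = 13225/2.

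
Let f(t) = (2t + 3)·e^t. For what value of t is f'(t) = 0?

f'(t) = 2·e^t + (2t + 3)·1·e^t = (2t + 5)·e^t. Since e^t > 0, the only critical point is t = -5/2.
f''(-5/2) has the same sign as 2 > 0, so this is a local minimum.
f(-5/2) = (-2)·e^(-5/2) ≈ -0.1642.

-5/2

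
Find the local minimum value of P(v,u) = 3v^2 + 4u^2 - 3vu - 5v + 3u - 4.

∂P/∂v = 6v - 3u - 5 = 0 and ∂P/∂u = -3v + 8u + 3 = 0, so (v, u) = (31/39, -1/13).
The Hessian has P_{vv} = 6, P_{uu} = 8, P_{vu} = -3, giving D = 39 > 0 with P_{vv} > 0, so the point is a local minimum.
P(31/39, -1/13) = -238/39.

-238/39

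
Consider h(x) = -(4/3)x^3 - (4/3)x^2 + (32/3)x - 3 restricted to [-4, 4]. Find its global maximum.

55/3

Differentiating, h'(x) = -4x^2 - (8/3)x + 32/3; which vanishes at x = -2 and x = 4/3.
Candidates: h(-4) = 55/3, h(-2) = -19, h(4/3) = 461/81, h(4) = -67.
The maximum over the interval is 55/3, attained at x = -4.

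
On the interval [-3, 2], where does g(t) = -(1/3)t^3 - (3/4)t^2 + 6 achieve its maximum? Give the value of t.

Differentiating, g'(t) = -t^2 - (3/2)t; which vanishes at t = -3/2 and t = 0.
Candidates: g(-3) = 33/4, g(-3/2) = 87/16, g(0) = 6, g(2) = 1/3.
So the maximum is g(-3) = 33/4.

-3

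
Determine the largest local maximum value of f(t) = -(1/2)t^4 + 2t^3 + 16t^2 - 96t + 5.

f'(t) = -2t^3 + 6t^2 + 32t - 96 = 0 at t = -4, 3, 4.
Second-derivative test with f''(t) = -6t^2 + 12t + 32: f''(-4) = -112 < 0 ⇒ local maximum; f''(3) = 14 > 0 ⇒ local minimum; f''(4) = -16 < 0 ⇒ local maximum.
So the largest local maximum value is f(-4) = 389.

389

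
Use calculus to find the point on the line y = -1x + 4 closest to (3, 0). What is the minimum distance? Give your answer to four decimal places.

Minimize D(x)^2 = (x - 3)^2 + (-x + 4)^2.
d/dx[D^2] = 2(x - 3) + 2·(-1)·(-x + 4) = 0 ⇒ x = 7/2.
Then y = 1/2 and the distance is √(1/2) ≈ 0.7071.

0.7071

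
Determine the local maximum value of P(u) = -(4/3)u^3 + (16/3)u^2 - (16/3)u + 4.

Critical points: P'(u) = -4u^2 + (32/3)u - 16/3 vanishes at u = 2/3, 2.
Since P''(u) = -8u + 32/3, we get P''(2/3) = 16/3 > 0 ⇒ local minimum; P''(2) = -16/3 < 0 ⇒ local maximum.
Thus P has its local maximum at u = 2, with value 4.

4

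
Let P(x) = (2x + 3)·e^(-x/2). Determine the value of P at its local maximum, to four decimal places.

By the product rule, P'(x) = (-x + 1/2)·e^(-x/2). Since e^(-x/2) > 0, the only critical point is x = 1/2.
P''(1/2) has the same sign as -1 < 0, so this is a local maximum.
P(1/2) = (4)·e^(-1/4) ≈ 3.1152.

3.1152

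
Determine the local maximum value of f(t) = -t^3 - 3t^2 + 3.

3

f'(t) = -3t^2 - 6t = 0 at t = -2, 0.
f''(t) = -6t - 6. f''(-2) = 6 > 0 ⇒ local minimum; f''(0) = -6 < 0 ⇒ local maximum.
The local maximum is f(0) = 3.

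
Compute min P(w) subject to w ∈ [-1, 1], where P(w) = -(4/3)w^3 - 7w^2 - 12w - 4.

-73/3

Differentiating, P'(w) = -4w^2 - 14w - 12; which has no zeros in [-1, 1].
Candidates: P(-1) = 7/3,  P(1) = -73/3.
So the minimum is P(1) = -73/3.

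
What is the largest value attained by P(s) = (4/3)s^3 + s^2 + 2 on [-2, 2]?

Differentiating, P'(s) = 4s^2 + 2s; which vanishes at s = -1/2 and s = 0.
Candidates: P(-2) = -14/3; P(-1/2) = 25/12; P(0) = 2; P(2) = 50/3.
Hence the absolute maximum is 50/3 at s = 2.

50/3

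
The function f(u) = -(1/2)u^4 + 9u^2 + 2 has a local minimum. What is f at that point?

2

f'(u) = -2u^3 + 18u = 0 at u = -3, 0, 3.
Second-derivative test with f''(u) = -6u^2 + 18: f''(-3) = -36 < 0 ⇒ local maximum; f''(0) = 18 > 0 ⇒ local minimum; f''(3) = -36 < 0 ⇒ local maximum.
So the local minimum value is f(0) = 2.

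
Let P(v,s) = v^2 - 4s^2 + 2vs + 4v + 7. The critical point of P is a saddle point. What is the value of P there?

19/5

∂P/∂v = 2v + 2s + 4 = 0 and ∂P/∂s = 2v - 8s = 0, so (v, s) = (-8/5, -2/5).
The Hessian has P_{vv} = 2, P_{ss} = -8, P_{vs} = 2, giving D = -20 < 0, so the point is a saddle point.
P(-8/5, -2/5) = 19/5.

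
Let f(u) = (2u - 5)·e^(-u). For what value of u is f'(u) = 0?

7/2

Differentiating with the product rule gives f'(u) = (-2u + 7)·e^(-u). Since e^(-u) > 0, the only critical point is u = 7/2.
f''(7/2) has the same sign as -2 < 0, so this is a local maximum.
f(7/2) = (2)·e^(-7/2) ≈ 0.0604.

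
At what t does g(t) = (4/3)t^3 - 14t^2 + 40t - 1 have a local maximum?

Critical points: g'(t) = 4t^2 - 28t + 40 vanishes at t = 2, 5.
Since g''(t) = 8t - 28, we get g''(2) = -12 < 0 ⇒ local maximum; g''(5) = 12 > 0 ⇒ local minimum.
Thus g has its local maximum at t = 2, with value 101/3.

2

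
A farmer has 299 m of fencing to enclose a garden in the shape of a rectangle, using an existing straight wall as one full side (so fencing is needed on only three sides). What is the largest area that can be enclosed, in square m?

89401/8

Let the sides perpendicular to the wall have length x and the parallel side y, so 2x + y = 299 and the area is A = xy = x(299 − 2x).
A'(x) = 299 − 4x = 0 gives x = 299/4, and A''(x) = −4 < 0 confirms a maximum.
Then y = 299 − 2·299/4 = 299/2 and A = 89401/8.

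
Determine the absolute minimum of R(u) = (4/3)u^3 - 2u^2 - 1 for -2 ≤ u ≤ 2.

-59/3

Differentiating, R'(u) = 4u^2 - 4u; which vanishes at u = 0 and u = 1.
Evaluating at the critical points and endpoints: R(-2) = -59/3; R(0) = -1; R(1) = -5/3; R(2) = 5/3.
So the minimum is R(-2) = -59/3.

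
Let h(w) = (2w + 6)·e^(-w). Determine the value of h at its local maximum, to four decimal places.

h'(w) = 2·e^(-w) + (2w + 6)·(-1)·e^(-w) = (-2w - 4)·e^(-w). Since e^(-w) > 0, the only critical point is w = -2.
h''(-2) has the same sign as -2 < 0, so this is a local maximum.
h(-2) = (2)·e^(2) ≈ 14.7781.

14.7781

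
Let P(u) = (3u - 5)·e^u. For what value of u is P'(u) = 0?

By the product rule, P'(u) = (3u - 2)·e^u. Since e^u > 0, the only critical point is u = 2/3.
P''(2/3) has the same sign as 3 > 0, so this is a local minimum.
P(2/3) = (-3)·e^(2/3) ≈ -5.8432.

2/3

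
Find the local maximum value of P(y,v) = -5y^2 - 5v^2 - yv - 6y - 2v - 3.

∂P/∂y = -10y - v - 6 = 0 and ∂P/∂v = -y - 10v - 2 = 0, so (y, v) = (-58/99, -14/99).
The Hessian has P_{yy} = -10, P_{vv} = -10, P_{yv} = -1, giving D = 99 > 0 with P_{yy} < 0, so the point is a local maximum.
P(-58/99, -14/99) = -109/99.

-109/99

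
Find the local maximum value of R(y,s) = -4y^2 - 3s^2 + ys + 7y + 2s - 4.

∂R/∂y = -8y + s + 7 = 0 and ∂R/∂s = y - 6s + 2 = 0, so (y, s) = (44/47, 23/47).
The Hessian has R_{yy} = -8, R_{ss} = -6, R_{ys} = 1, giving D = 47 > 0 with R_{yy} < 0, so the point is a local maximum.
R(44/47, 23/47) = -11/47.

-11/47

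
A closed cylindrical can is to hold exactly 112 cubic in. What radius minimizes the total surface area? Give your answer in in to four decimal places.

2.6122

With radius r and height h, πr²h = 112 so h = 112/(πr²), and S(r) = 2πr² + 2πrh = 2πr² + 2·112/r.
S'(r) = 4πr − 2·112/r² = 0 ⇒ r³ = 112/(2π), so r ≈ 2.6122 and h = 2r ≈ 5.2245.
S''(r) = 4π + 4·112/r³ > 0, so this is the minimum; S ≈ 128.6253.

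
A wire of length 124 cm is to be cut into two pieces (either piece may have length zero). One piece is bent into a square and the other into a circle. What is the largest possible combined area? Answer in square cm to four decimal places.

1223.5832

Let x be the length used for the square. Square side x/4; circle radius (124−x)/(2π).
A(x) = (x/4)² + π·((124−x)/(2π))² = x²/16 + (124−x)²/(4π) for 0 ≤ x ≤ 124. A'(x) = x/8 − (124−x)/(2π) = 0 gives x = 4·124/(π+4) ≈ 69.4523.
A'' > 0, so the interior critical point is a minimum; the maximum is at an endpoint. A(0) = 1223.5832 and A(124) = 961.0000, so the largest area is 1223.5832.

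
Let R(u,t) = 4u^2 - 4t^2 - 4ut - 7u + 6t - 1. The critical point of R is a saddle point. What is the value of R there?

-15/4

∂R/∂u = 8u - 4t - 7 = 0 and ∂R/∂t = -4u - 8t + 6 = 0, so (u, t) = (1, 1/4).
The Hessian has R_{uu} = 8, R_{tt} = -8, R_{ut} = -4, giving D = -80 < 0, so the point is a saddle point.
R(1, 1/4) = -15/4.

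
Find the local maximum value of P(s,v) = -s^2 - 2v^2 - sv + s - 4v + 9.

∂P/∂s = -2s - v + 1 = 0 and ∂P/∂v = -s - 4v - 4 = 0, so (s, v) = (8/7, -9/7).
The Hessian has P_{ss} = -2, P_{vv} = -4, P_{sv} = -1, giving D = 7 > 0 with P_{ss} < 0, so the point is a local maximum.
P(8/7, -9/7) = 85/7.

85/7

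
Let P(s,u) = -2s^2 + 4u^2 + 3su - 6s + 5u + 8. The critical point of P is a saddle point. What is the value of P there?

∂P/∂s = -4s + 3u - 6 = 0 and ∂P/∂u = 3s + 8u + 5 = 0, so (s, u) = (-63/41, -2/41).
The Hessian has P_{ss} = -4, P_{uu} = 8, P_{su} = 3, giving D = -41 < 0, so the point is a saddle point.
P(-63/41, -2/41) = 512/41.

512/41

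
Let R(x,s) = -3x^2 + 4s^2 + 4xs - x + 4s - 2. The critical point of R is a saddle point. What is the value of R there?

∂R/∂x = -6x + 4s - 1 = 0 and ∂R/∂s = 4x + 8s + 4 = 0, so (x, s) = (-3/8, -5/16).
The Hessian has R_{xx} = -6, R_{ss} = 8, R_{xs} = 4, giving D = -64 < 0, so the point is a saddle point.
R(-3/8, -5/16) = -39/16.

-39/16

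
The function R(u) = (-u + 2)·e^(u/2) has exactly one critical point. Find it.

0

Differentiating with the product rule gives R'(u) = (-(1/2)u)·e^(u/2). Since e^(u/2) > 0, the only critical point is u = 0.
R''(0) has the same sign as -1/2 < 0, so this is a local maximum.
R(0) = (2)·e^(0) ≈ 2.0000.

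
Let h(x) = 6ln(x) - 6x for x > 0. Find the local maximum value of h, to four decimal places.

-6.0000

h'(x) = 6/x − 6 = 0 gives x = 1.
h''(x) = -6/x², which is negative for x > 0, so this is a local maximum.
h(1) = 6·ln(1) - 6 ≈ -6.0000.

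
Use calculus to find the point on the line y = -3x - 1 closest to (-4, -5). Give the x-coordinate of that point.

Minimize D(x)^2 = (x + 4)^2 + (-3x + 4)^2.
d/dx[D^2] = 2(x + 4) + 2·(-3)·(-3x + 4) = 0 ⇒ x = 4/5.
Then y = -17/5 and the distance is √(128/5) ≈ 5.0596.

4/5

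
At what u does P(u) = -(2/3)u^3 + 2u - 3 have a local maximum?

P'(u) = -2u^2 + 2. Setting P'(u) = 0 gives u ∈ {-1, 1}.
Since P''(u) = -4u, we get P''(-1) = 4 > 0 ⇒ local minimum; P''(1) = -4 < 0 ⇒ local maximum.
The local maximum is P(1) = -5/3.

1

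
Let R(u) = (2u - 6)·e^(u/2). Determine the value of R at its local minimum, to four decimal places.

-6.5949

By the product rule, R'(u) = (u - 1)·e^(u/2). Since e^(u/2) > 0, the only critical point is u = 1.
R''(1) has the same sign as 1 > 0, so this is a local minimum.
R(1) = (-4)·e^(1/2) ≈ -6.5949.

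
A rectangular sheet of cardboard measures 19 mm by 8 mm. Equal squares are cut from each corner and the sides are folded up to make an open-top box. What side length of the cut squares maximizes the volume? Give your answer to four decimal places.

1.7462

With cut size x, the volume is V(x) = x(19 − 2x)(8 − 2x) for 0 < x < 4.
V'(x) = 12x^2 − 108x + 152. Setting V'(x) = 0 gives x ≈ 1.7462 (the root in (0, 4)).
V''(x) = 24x − 108 is negative there, so this is the maximum; V ≈ 122.0630.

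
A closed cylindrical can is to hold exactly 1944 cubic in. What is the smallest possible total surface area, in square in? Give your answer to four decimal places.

862.2742

With radius r and height h, πr²h = 1944 so h = 1944/(πr²), and S(r) = 2πr² + 2πrh = 2πr² + 2·1944/r.
S'(r) = 4πr − 2·1944/r² = 0 ⇒ r³ = 1944/(2π), so r ≈ 6.7635 and h = 2r ≈ 13.5270.
S''(r) = 4π + 4·1944/r³ > 0, so this is the minimum; S ≈ 862.2742.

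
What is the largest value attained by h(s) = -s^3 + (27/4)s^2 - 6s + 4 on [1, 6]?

The derivative is -3s^2 + (27/2)s - 6, whose only zero in [1, 6] is s = 4.
Candidates: h(1) = 15/4,  h(4) = 24,  h(6) = -5.
The maximum over the interval is 24, attained at s = 4.

24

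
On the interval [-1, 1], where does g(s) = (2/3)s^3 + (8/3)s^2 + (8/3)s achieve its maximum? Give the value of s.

1

Differentiating, g'(s) = 2s^2 + (16/3)s + 8/3; whose only zero in [-1, 1] is s = -2/3.
Evaluating at the critical points and endpoints: g(-1) = -2/3,  g(-2/3) = -64/81,  g(1) = 6.
Hence the absolute maximum is 6 at s = 1.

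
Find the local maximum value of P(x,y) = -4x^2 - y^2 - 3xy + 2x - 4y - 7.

43/7

∂P/∂x = -8x - 3y + 2 = 0 and ∂P/∂y = -3x - 2y - 4 = 0, so (x, y) = (16/7, -38/7).
The Hessian has P_{xx} = -8, P_{yy} = -2, P_{xy} = -3, giving D = 7 > 0 with P_{xx} < 0, so the point is a local maximum.
P(16/7, -38/7) = 43/7.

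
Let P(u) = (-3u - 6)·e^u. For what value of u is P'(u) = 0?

-3

Differentiating with the product rule gives P'(u) = (-3u - 9)·e^u. Since e^u > 0, the only critical point is u = -3.
P''(-3) has the same sign as -3 < 0, so this is a local maximum.
P(-3) = (3)·e^(-3) ≈ 0.1494.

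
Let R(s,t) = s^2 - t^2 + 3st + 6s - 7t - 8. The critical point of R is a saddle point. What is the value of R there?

∂R/∂s = 2s + 3t + 6 = 0 and ∂R/∂t = 3s - 2t - 7 = 0, so (s, t) = (9/13, -32/13).
The Hessian has R_{ss} = 2, R_{tt} = -2, R_{st} = 3, giving D = -13 < 0, so the point is a saddle point.
R(9/13, -32/13) = 35/13.

35/13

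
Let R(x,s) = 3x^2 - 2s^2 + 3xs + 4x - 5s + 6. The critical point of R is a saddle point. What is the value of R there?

301/33

∂R/∂x = 6x + 3s + 4 = 0 and ∂R/∂s = 3x - 4s - 5 = 0, so (x, s) = (-1/33, -14/11).
The Hessian has R_{xx} = 6, R_{ss} = -4, R_{xs} = 3, giving D = -33 < 0, so the point is a saddle point.
R(-1/33, -14/11) = 301/33.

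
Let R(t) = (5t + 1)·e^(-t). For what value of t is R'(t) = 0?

4/5

Differentiating with the product rule gives R'(t) = (-5t + 4)·e^(-t). Since e^(-t) > 0, the only critical point is t = 4/5.
R''(4/5) has the same sign as -5 < 0, so this is a local maximum.
R(4/5) = (5)·e^(-4/5) ≈ 2.2466.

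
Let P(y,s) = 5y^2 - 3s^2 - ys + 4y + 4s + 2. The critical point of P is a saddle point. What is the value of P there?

170/61

∂P/∂y = 10y - s + 4 = 0 and ∂P/∂s = -y - 6s + 4 = 0, so (y, s) = (-20/61, 44/61).
The Hessian has P_{yy} = 10, P_{ss} = -6, P_{ys} = -1, giving D = -61 < 0, so the point is a saddle point.
P(-20/61, 44/61) = 170/61.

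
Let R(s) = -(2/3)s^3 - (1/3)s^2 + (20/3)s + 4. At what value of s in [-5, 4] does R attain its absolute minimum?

The derivative is -2s^2 - (2/3)s + 20/3, which vanishes at s = -2 and s = 5/3.
Evaluating at the critical points and endpoints: R(-5) = 137/3; R(-2) = -16/3; R(5/3) = 899/81; R(4) = -52/3.
Hence the absolute minimum is -52/3 at s = 4.

4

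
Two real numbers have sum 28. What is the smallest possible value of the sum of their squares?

With a + b = 28, a^2 + b^2 = a^2 + (28 − a)^2.
The derivative 2a − 2(28 − a) = 4a − 56 vanishes at a = 14; second derivative 4 > 0, a minimum.
The minimum is 2·(14)^2 = 392.

392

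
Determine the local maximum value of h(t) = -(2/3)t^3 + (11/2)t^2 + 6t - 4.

86

h'(t) = -2t^2 + 11t + 6. Setting h'(t) = 0 gives t ∈ {-1/2, 6}.
h''(t) = -4t + 11. h''(-1/2) = 13 > 0 ⇒ local minimum; h''(6) = -13 < 0 ⇒ local maximum.
Thus h has its local maximum at t = 6, with value 86.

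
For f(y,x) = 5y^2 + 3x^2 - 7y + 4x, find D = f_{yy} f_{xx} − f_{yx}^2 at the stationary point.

∂f/∂y = 10y - 7 = 0 and ∂f/∂x = 6x + 4 = 0, so (y, x) = (7/10, -2/3).
The Hessian has f_{yy} = 10, f_{xx} = 6, f_{yx} = 0, giving D = 60 > 0 with f_{yy} > 0, so the point is a local minimum.
D = (10)·(6) − (0)^2 = 60.

60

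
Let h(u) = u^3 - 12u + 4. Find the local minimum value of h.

-12

h'(u) = 3u^2 - 12 = 0 at u = -2, 2.
h''(u) = 6u. h''(-2) = -12 < 0 ⇒ local maximum; h''(2) = 12 > 0 ⇒ local minimum.
So the local minimum value is h(2) = -12.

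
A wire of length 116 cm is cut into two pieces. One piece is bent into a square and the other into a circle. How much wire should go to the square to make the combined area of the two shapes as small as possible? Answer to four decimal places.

Let x be the length used for the square. Square side x/4; circle radius (116−x)/(2π).
A(x) = (x/4)² + π·((116−x)/(2π))² = x²/16 + (116−x)²/(4π) for 0 ≤ x ≤ 116. A'(x) = x/8 − (116−x)/(2π) = 0 gives x = 4·116/(π+4) ≈ 64.9715.
A'' = 1/8 + 1/(2π) > 0, so this gives the minimum combined area; x ≈ 64.9715 cm to the square.

64.9715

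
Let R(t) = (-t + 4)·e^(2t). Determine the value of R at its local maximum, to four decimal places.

R'(t) = (-1)·e^(2t) + (-t + 4)·2·e^(2t) = (-2t + 7)·e^(2t). Since e^(2t) > 0, the only critical point is t = 7/2.
R''(7/2) has the same sign as -2 < 0, so this is a local maximum.
R(7/2) = (1/2)·e^(7) ≈ 548.3166.

548.3166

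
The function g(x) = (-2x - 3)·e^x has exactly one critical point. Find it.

g'(x) = (-2)·e^x + (-2x - 3)·1·e^x = (-2x - 5)·e^x. Since e^x > 0, the only critical point is x = -5/2.
g''(-5/2) has the same sign as -2 < 0, so this is a local maximum.
g(-5/2) = (2)·e^(-5/2) ≈ 0.1642.

-5/2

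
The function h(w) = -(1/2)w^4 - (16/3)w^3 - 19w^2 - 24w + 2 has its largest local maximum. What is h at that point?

h'(w) = -2w^3 - 16w^2 - 38w - 24 = 0 at w = -4, -3, -1.
Since h''(w) = -6w^2 - 32w - 38, we get h''(-4) = -6 < 0 ⇒ local maximum; h''(-3) = 4 > 0 ⇒ local minimum; h''(-1) = -12 < 0 ⇒ local maximum.
The largest local maximum is h(-1) = 71/6.

71/6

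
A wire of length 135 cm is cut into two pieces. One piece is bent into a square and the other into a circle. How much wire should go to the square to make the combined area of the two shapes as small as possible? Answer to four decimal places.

75.6134

Let x be the length used for the square. Square side x/4; circle radius (135−x)/(2π).
A(x) = (x/4)² + π·((135−x)/(2π))² = x²/16 + (135−x)²/(4π) for 0 ≤ x ≤ 135. A'(x) = x/8 − (135−x)/(2π) = 0 gives x = 4·135/(π+4) ≈ 75.6134.
A'' = 1/8 + 1/(2π) > 0, so this gives the minimum combined area; x ≈ 75.6134 cm to the square.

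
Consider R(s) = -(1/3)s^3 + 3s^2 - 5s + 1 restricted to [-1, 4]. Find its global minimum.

The derivative is -s^2 + 6s - 5, whose only zero in [-1, 4] is s = 1.
Compare values at every candidate in [-1, 4]: R(-1) = 28/3; R(1) = -4/3; R(4) = 23/3.
So the minimum is R(1) = -4/3.

-4/3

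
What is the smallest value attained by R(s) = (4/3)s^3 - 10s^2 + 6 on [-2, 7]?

Differentiating, R'(s) = 4s^2 - 20s; which vanishes at s = 0 and s = 5.
Compare values at every candidate in [-2, 7]: R(-2) = -134/3,  R(0) = 6,  R(5) = -232/3,  R(7) = -80/3.
So the minimum is R(5) = -232/3.

-232/3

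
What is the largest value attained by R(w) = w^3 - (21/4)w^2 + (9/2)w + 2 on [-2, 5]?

R'(w) = 3w^2 - (21/2)w + 9/2, which vanishes at w = 1/2 and w = 3.
Candidates: R(-2) = -36,  R(1/2) = 49/16,  R(3) = -19/4,  R(5) = 73/4.
The maximum over the interval is 73/4, attained at w = 5.

73/4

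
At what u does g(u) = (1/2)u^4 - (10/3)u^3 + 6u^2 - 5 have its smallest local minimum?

g'(u) = 2u^3 - 10u^2 + 12u = 0 at u = 0, 2, 3.
g''(u) = 6u^2 - 20u + 12. g''(0) = 12 > 0 ⇒ local minimum; g''(2) = -4 < 0 ⇒ local maximum; g''(3) = 6 > 0 ⇒ local minimum.
The smallest local minimum is g(0) = -5.

0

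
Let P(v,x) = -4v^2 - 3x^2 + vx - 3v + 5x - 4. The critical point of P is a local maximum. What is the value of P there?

∂P/∂v = -8v + x - 3 = 0 and ∂P/∂x = v - 6x + 5 = 0, so (v, x) = (-13/47, 37/47).
The Hessian has P_{vv} = -8, P_{xx} = -6, P_{vx} = 1, giving D = 47 > 0 with P_{vv} < 0, so the point is a local maximum.
P(-13/47, 37/47) = -76/47.

-76/47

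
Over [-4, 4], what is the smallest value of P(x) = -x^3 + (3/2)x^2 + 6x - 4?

Differentiating, P'(x) = -3x^2 + 3x + 6; which vanishes at x = -1 and x = 2.
Evaluating at the critical points and endpoints: P(-4) = 60, P(-1) = -15/2, P(2) = 6, P(4) = -20.
So the minimum is P(4) = -20.

-20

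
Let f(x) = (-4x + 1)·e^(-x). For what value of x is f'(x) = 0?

5/4

By the product rule, f'(x) = (4x - 5)·e^(-x). Since e^(-x) > 0, the only critical point is x = 5/4.
f''(5/4) has the same sign as 4 > 0, so this is a local minimum.
f(5/4) = (-4)·e^(-5/4) ≈ -1.1460.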